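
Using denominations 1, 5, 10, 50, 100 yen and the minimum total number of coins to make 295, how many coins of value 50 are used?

1

Use the largest denomination that fits, subtract, and repeat.
295 − 2×100→95 − 1×50→45 − 4×10→5 − 1×5→0
Count of 50: 1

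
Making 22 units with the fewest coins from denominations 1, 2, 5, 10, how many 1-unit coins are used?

22 − 2×10→2 − 1×2→0
Count of 1: 0

0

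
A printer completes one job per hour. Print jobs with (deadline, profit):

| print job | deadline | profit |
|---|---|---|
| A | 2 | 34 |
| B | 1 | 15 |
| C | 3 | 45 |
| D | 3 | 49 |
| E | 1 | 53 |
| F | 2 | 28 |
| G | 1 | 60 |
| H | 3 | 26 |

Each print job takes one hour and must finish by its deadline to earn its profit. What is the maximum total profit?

Sort by profit descending; place each in the latest free slot ≤ its deadline.
Profit order: G=60 E=53 D=49 C=45 A=34 F=28 H=26 B=15
Assign: G→slot 1, E skipped, D→slot 3, C→slot 2, A skipped, F skipped, H skipped, B skipped.
Slots: [1:G] [2:C] [3:D]
Profit = 60 + 45 + 49 = 154

154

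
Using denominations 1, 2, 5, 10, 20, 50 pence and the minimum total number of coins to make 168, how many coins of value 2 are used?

1

168 = 3×50 + 1×10 + 1×5 + 1×2 + 1×1
Count of 2: 1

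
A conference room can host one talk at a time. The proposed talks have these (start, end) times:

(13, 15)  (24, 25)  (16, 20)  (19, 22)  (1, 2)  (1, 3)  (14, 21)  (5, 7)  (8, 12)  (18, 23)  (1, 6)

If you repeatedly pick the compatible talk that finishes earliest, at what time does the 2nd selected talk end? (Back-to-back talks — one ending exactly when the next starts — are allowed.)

Sort by end time and greedily take each interval whose start is ≥ the last chosen end.
By end time: (1,2), (1,3), (1,6), (5,7), (8,12), (13,15), (16,20), (14,21), (19,22), (18,23), (24,25).
Pick (1,2); next start ≥ 2 → (5,7); next start ≥ 7 → (8,12); next start ≥ 12 → (13,15); next start ≥ 15 → (16,20); next start ≥ 20 → (24,25).
Selected: (1,2) (5,7) (8,12) (13,15) (16,20) (24,25)

7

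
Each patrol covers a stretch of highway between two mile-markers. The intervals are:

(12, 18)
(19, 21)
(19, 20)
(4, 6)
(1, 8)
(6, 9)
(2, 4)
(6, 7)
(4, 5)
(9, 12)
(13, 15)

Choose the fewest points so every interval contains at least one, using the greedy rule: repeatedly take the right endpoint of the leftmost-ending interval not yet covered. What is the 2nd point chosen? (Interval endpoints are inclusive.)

By right end: [2,4]  [4,5]  [4,6]  [6,7]  [1,8]  [6,9]  [9,12]  [13,15]  [12,18]  [19,20]  [19,21]
[2,4] uncovered → point at 4; [6,7] uncovered → point at 7; [9,12] uncovered → point at 12; [13,15] uncovered → point at 15; [19,20] uncovered → point at 20.
Points: 4, 7, 12, 15, 20 (5 total).

7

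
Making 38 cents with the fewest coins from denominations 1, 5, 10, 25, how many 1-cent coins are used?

Greedy: take as many of the largest coin as possible, then repeat with the remainder.
38 = 1×25 + 1×10 + 3×1
Count of 1: 3

3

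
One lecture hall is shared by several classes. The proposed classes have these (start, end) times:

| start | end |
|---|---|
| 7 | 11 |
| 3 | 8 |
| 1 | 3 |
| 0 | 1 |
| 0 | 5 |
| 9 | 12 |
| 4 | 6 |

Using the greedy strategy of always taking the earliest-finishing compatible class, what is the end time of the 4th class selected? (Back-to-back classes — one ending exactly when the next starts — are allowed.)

Sorted by end: (0,1)  (1,3)  (0,5)  (4,6)  (3,8)  (7,11)  (9,12)
take (0,1); take (1,3); skip (0,5); take (4,6); skip (3,8); take (7,11); skip (9,12).
Selected: (0,1) (1,3) (4,6) (7,11)

11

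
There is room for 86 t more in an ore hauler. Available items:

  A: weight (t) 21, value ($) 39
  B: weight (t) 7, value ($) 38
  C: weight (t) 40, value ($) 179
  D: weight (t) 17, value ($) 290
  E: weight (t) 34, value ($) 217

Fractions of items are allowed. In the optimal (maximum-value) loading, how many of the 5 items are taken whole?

Ratios (sorted): D 17.06, E 6.38, B 5.43, C 4.47, A 1.86
take D (17 @ 290); take E (34 @ 217); take B (7 @ 38); take 28/40 of C → 125.30. Capacity used 86/86.
3 item(s) taken whole; one partial (take 28/40 of C).

3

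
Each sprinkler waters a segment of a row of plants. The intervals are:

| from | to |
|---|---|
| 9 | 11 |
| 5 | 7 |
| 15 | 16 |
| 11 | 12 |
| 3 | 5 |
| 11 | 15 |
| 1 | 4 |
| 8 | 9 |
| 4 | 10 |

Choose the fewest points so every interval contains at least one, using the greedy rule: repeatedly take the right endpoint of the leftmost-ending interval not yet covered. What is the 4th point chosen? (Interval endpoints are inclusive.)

12

Sorted: [1,4] [3,5] [5,7] [8,9] [4,10] [9,11] [11,12] [11,15] [15,16]
{[1,4],[3,5]} hit by 4; {[5,7]} hit by 7; {[8,9],[4,10],[9,11]} hit by 9; {[11,12],[11,15]} hit by 12; {[15,16]} hit by 16.
Points: 4, 7, 9, 12, 16 (5 total).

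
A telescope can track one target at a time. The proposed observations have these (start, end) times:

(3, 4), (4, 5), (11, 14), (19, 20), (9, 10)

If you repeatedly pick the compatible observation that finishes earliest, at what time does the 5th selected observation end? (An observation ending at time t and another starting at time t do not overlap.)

20

Sorted by end: (3,4)  (4,5)  (9,10)  (11,14)  (19,20)
take (3,4); take (4,5); take (9,10); take (11,14); take (19,20).
Selected: (3,4) (4,5) (9,10) (11,14) (19,20)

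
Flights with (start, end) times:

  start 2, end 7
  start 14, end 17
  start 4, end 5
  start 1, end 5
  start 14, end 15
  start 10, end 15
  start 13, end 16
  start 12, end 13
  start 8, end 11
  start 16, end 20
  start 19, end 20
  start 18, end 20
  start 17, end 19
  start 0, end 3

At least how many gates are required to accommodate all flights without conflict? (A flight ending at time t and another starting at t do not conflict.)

4

Events (time:±→running): 0:+→1 1:+→2 2:+→3 3:-→2 4:+→3 5:-→2 5:-→1 7:-→0 8:+→1 10:+→2 11:-→1 12:+→2 13:-→1 13:+→2 14:+→3 14:+→4 … peak 4.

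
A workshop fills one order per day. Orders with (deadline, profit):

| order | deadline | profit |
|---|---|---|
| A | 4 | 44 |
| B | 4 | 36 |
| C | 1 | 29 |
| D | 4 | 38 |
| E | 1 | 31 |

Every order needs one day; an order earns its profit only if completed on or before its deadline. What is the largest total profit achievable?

Sort by profit descending; place each in the latest free slot ≤ its deadline.
By profit: A(d4,44), D(d4,38), B(d4,36), E(d1,31), C(d1,29)
A→slot 4; D→slot 3; B→slot 2; E→slot 1; C skipped.
Profit = 31 + 36 + 38 + 44 = 149

149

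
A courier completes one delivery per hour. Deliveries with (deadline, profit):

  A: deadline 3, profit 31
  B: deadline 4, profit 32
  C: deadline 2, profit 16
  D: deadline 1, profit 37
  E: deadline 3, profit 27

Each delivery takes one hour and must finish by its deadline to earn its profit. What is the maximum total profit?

127

By profit: D(d1,37), B(d4,32), A(d3,31), E(d3,27), C(d2,16)
D→slot 1; B→slot 4; A→slot 3; E→slot 2; C skipped.
Profit = 37 + 27 + 31 + 32 = 127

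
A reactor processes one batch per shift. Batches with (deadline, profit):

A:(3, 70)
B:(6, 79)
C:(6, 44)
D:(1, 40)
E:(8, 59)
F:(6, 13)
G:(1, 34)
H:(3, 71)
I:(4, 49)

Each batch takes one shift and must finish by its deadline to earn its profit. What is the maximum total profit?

Profit order: B=79 H=71 A=70 E=59 I=49 C=44 D=40 G=34 F=13
Assign: B→slot 6, H→slot 3, A→slot 2, E→slot 8, I→slot 4, C→slot 5, D→slot 1, G skipped, F skipped.
Slots: [1:D] [2:A] [3:H] [4:I] [5:C] [6:B] [8:E]
Profit = 40 + 70 + 71 + 49 + 44 + 79 + 59 = 412

412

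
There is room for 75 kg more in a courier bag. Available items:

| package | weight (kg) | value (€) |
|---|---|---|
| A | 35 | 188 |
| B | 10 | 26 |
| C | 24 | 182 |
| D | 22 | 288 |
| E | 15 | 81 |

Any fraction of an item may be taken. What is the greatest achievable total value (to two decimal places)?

626.20

Greedy by value/weight ratio, highest first.
Order: D (288/22=13.09) > C (182/24=7.58) > E (81/15=5.40) > A (188/35=5.37) > B (26/10=2.60)
Fill: take D (22 @ 288) → take C (24 @ 182) → take E (15 @ 81) → take 14/35 of A → 75.20; 75/75 used.
Total value = 626.20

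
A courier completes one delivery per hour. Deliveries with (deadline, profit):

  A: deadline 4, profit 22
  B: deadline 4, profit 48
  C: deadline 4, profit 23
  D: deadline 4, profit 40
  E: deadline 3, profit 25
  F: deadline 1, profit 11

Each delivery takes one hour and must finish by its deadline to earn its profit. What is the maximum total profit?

Take jobs in profit order; each goes to the latest open slot no later than its deadline.
By profit: B(d4,48), D(d4,40), E(d3,25), C(d4,23), A(d4,22), F(d1,11)
B→slot 4; D→slot 3; E→slot 2; C→slot 1; A skipped; F skipped.
Profit = 23 + 25 + 40 + 48 = 136

136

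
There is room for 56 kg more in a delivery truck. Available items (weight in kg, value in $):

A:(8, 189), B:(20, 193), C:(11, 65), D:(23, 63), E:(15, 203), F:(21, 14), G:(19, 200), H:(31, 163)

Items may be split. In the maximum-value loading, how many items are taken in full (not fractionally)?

Greedy by value/weight ratio, highest first.
Ratios (sorted): A 23.62, E 13.53, G 10.53, B 9.65, C 5.91, H 5.26, D 2.74, F 0.67
take A (8 @ 189); take E (15 @ 203); take G (19 @ 200); take 14/20 of B → 135.10. Capacity used 56/56.
3 item(s) taken whole; one partial (take 14/20 of B).

3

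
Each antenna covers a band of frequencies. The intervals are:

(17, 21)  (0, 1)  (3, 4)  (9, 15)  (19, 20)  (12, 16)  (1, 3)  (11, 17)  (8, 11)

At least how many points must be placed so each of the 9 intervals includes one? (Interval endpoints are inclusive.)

5

Process intervals by earliest right end; each time one isn't hit yet, stab at its right endpoint.
Sorted: [0,1] [1,3] [3,4] [8,11] [9,15] [12,16] [11,17] [19,20] [17,21]
{[0,1],[1,3]} hit by 1; {[3,4]} hit by 4; {[8,11],[9,15]} hit by 11; {[12,16],[11,17]} hit by 16; {[19,20],[17,21]} hit by 20.
Points: 1, 4, 11, 16, 20 (5 total).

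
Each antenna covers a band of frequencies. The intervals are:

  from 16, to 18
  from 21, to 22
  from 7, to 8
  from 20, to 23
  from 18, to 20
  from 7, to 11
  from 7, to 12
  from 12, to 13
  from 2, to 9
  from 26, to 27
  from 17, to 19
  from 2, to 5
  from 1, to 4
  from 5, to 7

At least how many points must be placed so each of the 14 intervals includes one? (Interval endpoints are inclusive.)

6

Sorted: [1,4] [2,5] [5,7] [7,8] [2,9] [7,11] [7,12] [12,13] [16,18] [17,19] [18,20] [21,22] [20,23] [26,27]
{[1,4],[2,5]} hit by 4; {[5,7],[7,8],[2,9],[7,11],[7,12]} hit by 7; {[12,13]} hit by 13; {[16,18],[17,19],[18,20]} hit by 18; {[21,22],[20,23]} hit by 22; {[26,27]} hit by 27.
Points: 4, 7, 13, 18, 22, 27 (6 total).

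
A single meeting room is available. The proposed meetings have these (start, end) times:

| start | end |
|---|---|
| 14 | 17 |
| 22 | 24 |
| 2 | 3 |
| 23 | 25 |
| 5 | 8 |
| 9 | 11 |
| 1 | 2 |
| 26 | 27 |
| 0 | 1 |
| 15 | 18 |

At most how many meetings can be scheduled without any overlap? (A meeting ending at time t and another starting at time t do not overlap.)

Greedy by earliest finish: after sorting by end time, pick each interval compatible with the last pick.
By end time: (0,1), (1,2), (2,3), (5,8), (9,11), (14,17), (15,18), (22,24), (23,25), (26,27).
Pick (0,1); next start ≥ 1 → (1,2); next start ≥ 2 → (2,3); next start ≥ 3 → (5,8); next start ≥ 8 → (9,11); next start ≥ 11 → (14,17); next start ≥ 17 → (22,24); next start ≥ 24 → (26,27).
Selected 8 meetings.

8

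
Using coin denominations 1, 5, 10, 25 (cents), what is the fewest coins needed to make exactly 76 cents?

4

Greedy: take as many of the largest coin as possible, then repeat with the remainder.
76 = 3×25 + 1×1
Total coins = 3 + 1 = 4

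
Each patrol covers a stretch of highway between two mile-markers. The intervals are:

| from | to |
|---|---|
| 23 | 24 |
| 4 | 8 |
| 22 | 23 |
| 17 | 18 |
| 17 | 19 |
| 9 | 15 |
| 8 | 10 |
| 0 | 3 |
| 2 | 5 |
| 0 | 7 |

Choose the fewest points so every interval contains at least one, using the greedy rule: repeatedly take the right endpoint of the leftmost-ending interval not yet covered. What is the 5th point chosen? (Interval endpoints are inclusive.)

By right end: [0,3]  [2,5]  [0,7]  [4,8]  [8,10]  [9,15]  [17,18]  [17,19]  [22,23]  [23,24]
[0,3] uncovered → point at 3; [4,8] uncovered → point at 8; [9,15] uncovered → point at 15; [17,18] uncovered → point at 18; [22,23] uncovered → point at 23.
Points: 3, 8, 15, 18, 23 (5 total).

23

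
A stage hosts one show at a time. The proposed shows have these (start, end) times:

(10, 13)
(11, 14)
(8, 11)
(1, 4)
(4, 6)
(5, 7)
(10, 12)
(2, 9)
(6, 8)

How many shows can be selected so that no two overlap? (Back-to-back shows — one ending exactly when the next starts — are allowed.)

By end time: (1,4), (4,6), (5,7), (6,8), (2,9), (8,11), (10,12), (10,13), (11,14).
Pick (1,4); next start ≥ 4 → (4,6); next start ≥ 6 → (6,8); next start ≥ 8 → (8,11); next start ≥ 11 → (11,14).
Selected 5 shows.

5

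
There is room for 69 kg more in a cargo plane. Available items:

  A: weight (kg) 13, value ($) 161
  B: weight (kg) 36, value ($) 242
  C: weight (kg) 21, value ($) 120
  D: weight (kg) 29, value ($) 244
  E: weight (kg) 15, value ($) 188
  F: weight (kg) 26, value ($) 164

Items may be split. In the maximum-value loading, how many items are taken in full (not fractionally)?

Greedy by value/weight ratio, highest first.
Ratios (sorted): E 12.53, A 12.38, D 8.41, B 6.72, F 6.31, C 5.71
take E (15 @ 188); take A (13 @ 161); take D (29 @ 244); take 12/36 of B → 80.67. Capacity used 69/69.
3 item(s) taken whole; one partial (take 12/36 of B).

3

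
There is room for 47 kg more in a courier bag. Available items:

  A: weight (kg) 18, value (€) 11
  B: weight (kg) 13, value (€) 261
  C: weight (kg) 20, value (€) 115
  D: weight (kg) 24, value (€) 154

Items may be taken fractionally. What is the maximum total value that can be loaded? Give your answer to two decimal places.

472.50

Ratios (sorted): B 20.08, D 6.42, C 5.75, A 0.61
take B (13 @ 261); take D (24 @ 154); take 10/20 of C → 57.50. Capacity used 47/47.
Total value = 472.50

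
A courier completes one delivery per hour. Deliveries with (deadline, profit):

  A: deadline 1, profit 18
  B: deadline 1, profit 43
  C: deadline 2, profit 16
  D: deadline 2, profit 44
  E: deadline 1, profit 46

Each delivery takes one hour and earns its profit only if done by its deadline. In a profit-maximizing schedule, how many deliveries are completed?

2

Sort by profit descending; place each in the latest free slot ≤ its deadline.
By profit: E(d1,46), D(d2,44), B(d1,43), A(d1,18), C(d2,16)
E→slot 1; D→slot 2; B skipped; A skipped; C skipped.
2 of 5 scheduled.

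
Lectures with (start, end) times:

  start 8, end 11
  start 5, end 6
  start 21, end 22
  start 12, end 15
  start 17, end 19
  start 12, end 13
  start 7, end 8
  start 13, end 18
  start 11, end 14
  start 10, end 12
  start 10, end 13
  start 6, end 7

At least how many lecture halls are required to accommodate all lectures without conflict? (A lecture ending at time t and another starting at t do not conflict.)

Events (time:±→running): 5:+→1 6:-→0 6:+→1 7:-→0 7:+→1 8:-→0 8:+→1 10:+→2 10:+→3 11:-→2 11:+→3 12:-→2 12:+→3 12:+→4 … peak 4.

4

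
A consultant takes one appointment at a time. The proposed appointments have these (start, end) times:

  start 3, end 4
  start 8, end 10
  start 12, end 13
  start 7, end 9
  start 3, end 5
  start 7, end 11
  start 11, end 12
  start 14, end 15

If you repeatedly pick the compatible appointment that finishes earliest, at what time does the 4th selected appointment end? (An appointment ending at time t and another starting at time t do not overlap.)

Sorted by end: (3,4)  (3,5)  (7,9)  (8,10)  (7,11)  (11,12)  (12,13)  (14,15)
take (3,4); skip (3,5); take (7,9); take (11,12); take (12,13); take (14,15).
Selected: (3,4) (7,9) (11,12) (12,13) (14,15)

13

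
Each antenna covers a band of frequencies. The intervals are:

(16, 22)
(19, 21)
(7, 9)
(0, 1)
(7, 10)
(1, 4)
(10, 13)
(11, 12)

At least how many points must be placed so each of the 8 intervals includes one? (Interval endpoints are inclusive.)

4

Sort by right endpoint; whenever an interval is uncovered, place a point at its right end.
Sorted: [0,1] [1,4] [7,9] [7,10] [11,12] [10,13] [19,21] [16,22]
{[0,1],[1,4]} hit by 1; {[7,9],[7,10]} hit by 9; {[11,12],[10,13]} hit by 12; {[19,21],[16,22]} hit by 21.
Points: 1, 9, 12, 21 (4 total).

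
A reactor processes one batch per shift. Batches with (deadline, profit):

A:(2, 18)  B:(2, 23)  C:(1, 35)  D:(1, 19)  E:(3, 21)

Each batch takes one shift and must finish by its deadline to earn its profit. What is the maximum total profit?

79

Profit order: C=35 B=23 E=21 D=19 A=18
Assign: C→slot 1, B→slot 2, E→slot 3, D skipped, A skipped.
Slots: [1:C] [2:B] [3:E]
Profit = 35 + 23 + 21 = 79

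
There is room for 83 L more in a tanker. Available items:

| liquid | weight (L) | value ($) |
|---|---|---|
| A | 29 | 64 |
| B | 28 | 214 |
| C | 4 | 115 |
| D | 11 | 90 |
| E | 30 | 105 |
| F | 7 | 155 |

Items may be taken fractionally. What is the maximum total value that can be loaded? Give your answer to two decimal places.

685.62

Ratios (sorted): C 28.75, F 22.14, D 8.18, B 7.64, E 3.50, A 2.21
take C (4 @ 115); take F (7 @ 155); take D (11 @ 90); take B (28 @ 214); take E (30 @ 105); take 3/29 of A → 6.62. Capacity used 83/83.
Total value = 685.62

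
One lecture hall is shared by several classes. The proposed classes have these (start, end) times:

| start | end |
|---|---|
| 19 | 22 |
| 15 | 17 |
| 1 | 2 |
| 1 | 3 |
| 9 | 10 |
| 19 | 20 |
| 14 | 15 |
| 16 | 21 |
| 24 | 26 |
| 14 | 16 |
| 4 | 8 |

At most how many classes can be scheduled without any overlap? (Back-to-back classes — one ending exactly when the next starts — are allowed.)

7

Sort by end time and greedily take each interval whose start is ≥ the last chosen end.
Sorted by end: (1,2)  (1,3)  (4,8)  (9,10)  (14,15)  (14,16)  (15,17)  (19,20)  (16,21)  (19,22)  (24,26)
take (1,2); skip (1,3); take (4,8); take (9,10); take (14,15); take (15,17); take (19,20); take (24,26).
Selected 7 classes.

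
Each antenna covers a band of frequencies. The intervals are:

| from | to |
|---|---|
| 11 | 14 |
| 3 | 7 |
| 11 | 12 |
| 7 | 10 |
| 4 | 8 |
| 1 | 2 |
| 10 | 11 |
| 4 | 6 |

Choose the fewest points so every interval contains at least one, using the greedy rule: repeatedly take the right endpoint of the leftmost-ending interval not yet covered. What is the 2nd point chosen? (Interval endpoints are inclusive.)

6

Sort by right endpoint; whenever an interval is uncovered, place a point at its right end.
By right end: [1,2]  [4,6]  [3,7]  [4,8]  [7,10]  [10,11]  [11,12]  [11,14]
[1,2] uncovered → point at 2; [4,6] uncovered → point at 6; [7,10] uncovered → point at 10; [11,12] uncovered → point at 12.
Points: 2, 6, 10, 12 (4 total).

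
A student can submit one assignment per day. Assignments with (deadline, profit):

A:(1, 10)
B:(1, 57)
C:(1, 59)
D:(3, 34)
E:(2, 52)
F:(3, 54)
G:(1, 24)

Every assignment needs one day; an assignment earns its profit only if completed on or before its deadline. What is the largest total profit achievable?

Take jobs in profit order; each goes to the latest open slot no later than its deadline.
Profit order: C=59 B=57 F=54 E=52 D=34 G=24 A=10
Assign: C→slot 1, B skipped, F→slot 3, E→slot 2, D skipped, G skipped, A skipped.
Slots: [1:C] [2:E] [3:F]
Profit = 59 + 52 + 54 = 165

165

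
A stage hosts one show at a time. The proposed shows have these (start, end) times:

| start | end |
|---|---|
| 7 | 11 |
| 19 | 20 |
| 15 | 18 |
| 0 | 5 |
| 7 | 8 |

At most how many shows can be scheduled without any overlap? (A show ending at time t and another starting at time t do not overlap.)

4

Order by finish time; keep every interval that doesn't clash with the previous kept one.
Sorted by end: (0,5)  (7,8)  (7,11)  (15,18)  (19,20)
take (0,5); take (7,8); take (15,18); take (19,20).
Selected 4 shows.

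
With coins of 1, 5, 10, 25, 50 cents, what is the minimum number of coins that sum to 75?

2

75 − 1×50→25 − 1×25→0
Total coins = 1 + 1 = 2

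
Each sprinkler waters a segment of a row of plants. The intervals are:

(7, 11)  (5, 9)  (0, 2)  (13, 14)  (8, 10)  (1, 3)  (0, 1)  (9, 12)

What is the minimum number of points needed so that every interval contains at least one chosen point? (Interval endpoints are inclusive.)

Sorted: [0,1] [0,2] [1,3] [5,9] [8,10] [7,11] [9,12] [13,14]
{[0,1],[0,2],[1,3]} hit by 1; {[5,9],[8,10],[7,11],[9,12]} hit by 9; {[13,14]} hit by 14.
Points: 1, 9, 14 (3 total).

3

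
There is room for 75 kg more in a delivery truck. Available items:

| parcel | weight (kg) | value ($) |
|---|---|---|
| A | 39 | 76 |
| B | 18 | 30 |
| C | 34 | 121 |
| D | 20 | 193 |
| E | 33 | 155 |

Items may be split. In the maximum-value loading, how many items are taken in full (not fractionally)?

Sort by value per unit weight and fill in that order.
Ratios (sorted): D 9.65, E 4.70, C 3.56, A 1.95, B 1.67
take D (20 @ 193); take E (33 @ 155); take 22/34 of C → 78.29. Capacity used 75/75.
2 item(s) taken whole; one partial (take 22/34 of C).

2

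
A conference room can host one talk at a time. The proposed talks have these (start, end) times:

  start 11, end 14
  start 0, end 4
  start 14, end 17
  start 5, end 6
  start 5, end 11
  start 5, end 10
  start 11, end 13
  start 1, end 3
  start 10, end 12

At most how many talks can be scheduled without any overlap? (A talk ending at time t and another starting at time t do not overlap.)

By end time: (1,3), (0,4), (5,6), (5,10), (5,11), (10,12), (11,13), (11,14), (14,17).
Pick (1,3); next start ≥ 3 → (5,6); next start ≥ 6 → (10,12); next start ≥ 12 → (14,17).
Selected 4 talks.

4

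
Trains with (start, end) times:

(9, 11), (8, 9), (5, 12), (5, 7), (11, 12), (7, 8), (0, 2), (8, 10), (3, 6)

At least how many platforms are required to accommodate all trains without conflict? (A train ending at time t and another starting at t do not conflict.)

3

Events (time:±→running): 0:+→1 2:-→0 3:+→1 5:+→2 5:+→3 … peak 3.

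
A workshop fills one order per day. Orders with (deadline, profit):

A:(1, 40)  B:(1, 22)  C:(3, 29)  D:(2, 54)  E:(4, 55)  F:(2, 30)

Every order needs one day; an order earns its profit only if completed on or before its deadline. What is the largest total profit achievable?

178

Take jobs in profit order; each goes to the latest open slot no later than its deadline.
Profit order: E=55 D=54 A=40 F=30 C=29 B=22
Assign: E→slot 4, D→slot 2, A→slot 1, F skipped, C→slot 3, B skipped.
Slots: [1:A] [2:D] [3:C] [4:E]
Profit = 40 + 54 + 29 + 55 = 178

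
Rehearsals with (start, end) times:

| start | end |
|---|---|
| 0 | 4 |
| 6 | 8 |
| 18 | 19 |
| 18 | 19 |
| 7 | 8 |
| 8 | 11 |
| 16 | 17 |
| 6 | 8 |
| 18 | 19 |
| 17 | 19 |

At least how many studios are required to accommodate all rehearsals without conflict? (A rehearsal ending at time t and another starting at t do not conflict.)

4

Count concurrent intervals with a sweep; the peak is the room count.
Events (time:±→running): 0:+→1 4:-→0 6:+→1 6:+→2 7:+→3 8:-→2 8:-→1 8:-→0 8:+→1 11:-→0 16:+→1 17:-→0 17:+→1 18:+→2 18:+→3 18:+→4 … peak 4.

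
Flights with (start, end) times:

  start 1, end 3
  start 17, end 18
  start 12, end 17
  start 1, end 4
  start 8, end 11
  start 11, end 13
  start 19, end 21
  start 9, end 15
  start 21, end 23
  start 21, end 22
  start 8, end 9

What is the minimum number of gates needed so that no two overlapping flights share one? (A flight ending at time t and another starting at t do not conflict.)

3

starts: [1, 1, 8, 8, 9, 11, 12, 17, 19, 21, 21]
ends:   [3, 4, 9, 11, 13, 15, 17, 18, 21, 22, 23]
s1→1 s1→2 e3→1 e4→0 s8→1 s8→2 e9→1 s9→2 e11→1 s11→2 s12→3  — peak 3.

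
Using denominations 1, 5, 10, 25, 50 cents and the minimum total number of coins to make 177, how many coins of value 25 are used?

177 − 3×50→27 − 1×25→2 − 2×1→0
Count of 25: 1

1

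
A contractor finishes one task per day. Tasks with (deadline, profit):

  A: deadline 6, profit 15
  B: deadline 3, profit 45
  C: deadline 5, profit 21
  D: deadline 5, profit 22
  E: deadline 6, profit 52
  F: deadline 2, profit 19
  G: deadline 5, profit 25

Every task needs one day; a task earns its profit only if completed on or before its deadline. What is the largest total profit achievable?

Take jobs in profit order; each goes to the latest open slot no later than its deadline.
By profit: E(d6,52), B(d3,45), G(d5,25), D(d5,22), C(d5,21), F(d2,19), A(d6,15)
E→slot 6; B→slot 3; G→slot 5; D→slot 4; C→slot 2; F→slot 1; A skipped.
Profit = 19 + 21 + 45 + 22 + 25 + 52 = 184

184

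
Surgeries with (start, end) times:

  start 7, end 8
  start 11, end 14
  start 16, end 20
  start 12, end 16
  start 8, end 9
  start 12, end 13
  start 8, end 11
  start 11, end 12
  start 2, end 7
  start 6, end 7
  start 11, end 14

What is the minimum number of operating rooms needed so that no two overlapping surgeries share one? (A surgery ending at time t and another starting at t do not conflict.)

4

Events (time:±→running): 2:+→1 6:+→2 7:-→1 7:-→0 7:+→1 8:-→0 8:+→1 8:+→2 9:-→1 11:-→0 11:+→1 11:+→2 11:+→3 12:-→2 12:+→3 12:+→4 … peak 4.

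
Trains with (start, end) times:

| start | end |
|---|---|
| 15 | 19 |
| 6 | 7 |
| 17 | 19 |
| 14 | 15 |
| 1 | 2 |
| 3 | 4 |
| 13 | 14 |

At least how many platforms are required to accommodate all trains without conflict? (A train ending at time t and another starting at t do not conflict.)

Count concurrent intervals with a sweep; the peak is the room count.
starts: [1, 3, 6, 13, 14, 15, 17]
ends:   [2, 4, 7, 14, 15, 19, 19]
s1→1 e2→0 s3→1 e4→0 s6→1 e7→0 s13→1 e14→0 s14→1 e15→0 s15→1 s17→2  — peak 2.

2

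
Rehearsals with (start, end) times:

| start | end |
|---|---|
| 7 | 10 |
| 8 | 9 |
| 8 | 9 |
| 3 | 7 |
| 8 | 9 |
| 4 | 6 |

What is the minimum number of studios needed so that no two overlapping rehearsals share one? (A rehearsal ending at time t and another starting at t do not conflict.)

The answer is the maximum number of intervals overlapping at any instant.
Events (time:±→running): 3:+→1 4:+→2 6:-→1 7:-→0 7:+→1 8:+→2 8:+→3 8:+→4 … peak 4.

4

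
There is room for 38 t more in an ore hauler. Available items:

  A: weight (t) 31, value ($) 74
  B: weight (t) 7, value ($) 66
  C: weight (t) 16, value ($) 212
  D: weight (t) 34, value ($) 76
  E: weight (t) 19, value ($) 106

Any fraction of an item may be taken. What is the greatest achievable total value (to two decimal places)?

361.68

Ratios (sorted): C 13.25, B 9.43, E 5.58, A 2.39, D 2.24
take C (16 @ 212); take B (7 @ 66); take 15/19 of E → 83.68. Capacity used 38/38.
Total value = 361.68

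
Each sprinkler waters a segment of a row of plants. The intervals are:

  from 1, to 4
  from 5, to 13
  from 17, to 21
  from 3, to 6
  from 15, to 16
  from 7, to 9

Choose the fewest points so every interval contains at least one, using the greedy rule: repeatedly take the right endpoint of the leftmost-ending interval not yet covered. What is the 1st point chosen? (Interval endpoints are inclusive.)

By right end: [1,4]  [3,6]  [7,9]  [5,13]  [15,16]  [17,21]
[1,4] uncovered → point at 4; [7,9] uncovered → point at 9; [15,16] uncovered → point at 16; [17,21] uncovered → point at 21.
Points: 4, 9, 16, 21 (4 total).

4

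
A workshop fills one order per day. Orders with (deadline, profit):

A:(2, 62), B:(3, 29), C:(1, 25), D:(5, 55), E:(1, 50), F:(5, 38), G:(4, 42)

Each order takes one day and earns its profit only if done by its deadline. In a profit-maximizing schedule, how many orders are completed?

Sort by profit descending; place each in the latest free slot ≤ its deadline.
Profit order: A=62 D=55 E=50 G=42 F=38 B=29 C=25
Assign: A→slot 2, D→slot 5, E→slot 1, G→slot 4, F→slot 3, B skipped, C skipped.
Slots: [1:E] [2:A] [3:F] [4:G] [5:D]
5 of 7 scheduled.

5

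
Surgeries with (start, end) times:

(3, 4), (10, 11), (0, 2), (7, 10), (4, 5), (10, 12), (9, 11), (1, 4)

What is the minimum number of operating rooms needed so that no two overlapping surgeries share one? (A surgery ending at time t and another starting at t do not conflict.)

starts: [0, 1, 3, 4, 7, 9, 10, 10]
ends:   [2, 4, 4, 5, 10, 11, 11, 12]
s0→1 s1→2 e2→1 s3→2 e4→1 e4→0 s4→1 e5→0 s7→1 s9→2 e10→1 s10→2 s10→3  — peak 3.

3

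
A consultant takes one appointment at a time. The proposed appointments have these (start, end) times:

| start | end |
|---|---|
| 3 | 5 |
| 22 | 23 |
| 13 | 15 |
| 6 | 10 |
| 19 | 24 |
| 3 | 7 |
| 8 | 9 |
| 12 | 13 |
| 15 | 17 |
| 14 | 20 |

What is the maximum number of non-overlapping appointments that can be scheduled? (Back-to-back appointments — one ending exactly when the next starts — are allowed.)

By end time: (3,5), (3,7), (8,9), (6,10), (12,13), (13,15), (15,17), (14,20), (22,23), (19,24).
Pick (3,5); next start ≥ 5 → (8,9); next start ≥ 9 → (12,13); next start ≥ 13 → (13,15); next start ≥ 15 → (15,17); next start ≥ 17 → (22,23).
Selected 6 appointments.

6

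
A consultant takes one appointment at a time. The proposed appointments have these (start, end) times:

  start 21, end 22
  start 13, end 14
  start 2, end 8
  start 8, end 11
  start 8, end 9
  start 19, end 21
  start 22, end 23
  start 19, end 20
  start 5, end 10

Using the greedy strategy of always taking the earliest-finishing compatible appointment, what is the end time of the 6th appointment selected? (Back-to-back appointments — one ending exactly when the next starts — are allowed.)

By end time: (2,8), (8,9), (5,10), (8,11), (13,14), (19,20), (19,21), (21,22), (22,23).
Pick (2,8); next start ≥ 8 → (8,9); next start ≥ 9 → (13,14); next start ≥ 14 → (19,20); next start ≥ 20 → (21,22); next start ≥ 22 → (22,23).
Selected: (2,8) (8,9) (13,14) (19,20) (21,22) (22,23)

23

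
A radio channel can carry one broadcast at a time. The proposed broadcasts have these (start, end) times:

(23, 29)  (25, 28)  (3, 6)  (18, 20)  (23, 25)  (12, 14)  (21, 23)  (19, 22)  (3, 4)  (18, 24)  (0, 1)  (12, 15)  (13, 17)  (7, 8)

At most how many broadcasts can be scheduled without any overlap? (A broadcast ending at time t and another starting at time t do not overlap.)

8

Sorted by end: (0,1)  (3,4)  (3,6)  (7,8)  (12,14)  (12,15)  (13,17)  (18,20)  (19,22)  (21,23)  (18,24)  (23,25)  (25,28)  (23,29)
take (0,1); take (3,4); take (7,8); take (12,14); skip (12,15); take (18,20); take (21,23); skip (18,24); take (23,25); take (25,28).
Selected 8 broadcasts.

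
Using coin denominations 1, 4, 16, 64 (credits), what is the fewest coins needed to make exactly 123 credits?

Greedy: take as many of the largest coin as possible, then repeat with the remainder.
123 = 1×64 + 3×16 + 2×4 + 3×1
Total coins = 1 + 3 + 2 + 3 = 9

9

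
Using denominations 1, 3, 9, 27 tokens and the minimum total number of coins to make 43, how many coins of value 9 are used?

Greedy: take as many of the largest coin as possible, then repeat with the remainder.
43 − 1×27→16 − 1×9→7 − 2×3→1 − 1×1→0
Count of 9: 1

1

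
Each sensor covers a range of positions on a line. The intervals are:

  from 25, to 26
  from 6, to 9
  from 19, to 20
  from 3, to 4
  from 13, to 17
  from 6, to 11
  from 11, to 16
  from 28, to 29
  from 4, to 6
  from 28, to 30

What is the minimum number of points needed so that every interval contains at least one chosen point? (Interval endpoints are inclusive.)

By right end: [3,4]  [4,6]  [6,9]  [6,11]  [11,16]  [13,17]  [19,20]  [25,26]  [28,29]  [28,30]
[3,4] uncovered → point at 4; [6,9] uncovered → point at 9; [11,16] uncovered → point at 16; [19,20] uncovered → point at 20; [25,26] uncovered → point at 26; [28,29] uncovered → point at 29.
Points: 4, 9, 16, 20, 26, 29 (6 total).

6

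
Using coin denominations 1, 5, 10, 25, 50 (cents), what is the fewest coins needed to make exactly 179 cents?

Use the largest denomination that fits, subtract, and repeat.
179 = 3×50 + 1×25 + 4×1
Total coins = 3 + 1 + 4 = 8

8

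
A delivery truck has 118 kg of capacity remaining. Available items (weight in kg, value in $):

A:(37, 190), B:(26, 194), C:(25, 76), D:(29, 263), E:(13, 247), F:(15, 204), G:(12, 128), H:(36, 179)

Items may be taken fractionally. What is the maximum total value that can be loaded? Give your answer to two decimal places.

1154.11

Ratios (sorted): E 19.00, F 13.60, G 10.67, D 9.07, B 7.46, A 5.14, H 4.97, C 3.04
take E (13 @ 247); take F (15 @ 204); take G (12 @ 128); take D (29 @ 263); take B (26 @ 194); take 23/37 of A → 118.11. Capacity used 118/118.
Total value = 1154.11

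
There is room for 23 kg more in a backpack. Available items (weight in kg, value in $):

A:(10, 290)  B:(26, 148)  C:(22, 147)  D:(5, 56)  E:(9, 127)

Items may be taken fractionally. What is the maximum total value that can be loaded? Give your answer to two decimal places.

461.80

Sort by value per unit weight and fill in that order.
Order: A (290/10=29.00) > E (127/9=14.11) > D (56/5=11.20) > C (147/22=6.68) > B (148/26=5.69)
Fill: take A (10 @ 290) → take E (9 @ 127) → take 4/5 of D → 44.80; 23/23 used.
Total value = 461.80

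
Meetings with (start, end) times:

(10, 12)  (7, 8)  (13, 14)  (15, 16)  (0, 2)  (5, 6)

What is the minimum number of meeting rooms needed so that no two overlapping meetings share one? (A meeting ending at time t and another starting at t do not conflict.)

Count concurrent intervals with a sweep; the peak is the room count.
Events (time:±→running): 0:+→1 … peak 1.

1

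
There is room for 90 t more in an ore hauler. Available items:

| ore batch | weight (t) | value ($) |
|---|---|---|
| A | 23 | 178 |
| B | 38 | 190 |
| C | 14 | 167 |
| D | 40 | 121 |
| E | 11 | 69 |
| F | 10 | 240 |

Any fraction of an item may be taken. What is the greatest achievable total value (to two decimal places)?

Sort by value per unit weight and fill in that order.
Ratios (sorted): F 24.00, C 11.93, A 7.74, E 6.27, B 5.00, D 3.02
take F (10 @ 240); take C (14 @ 167); take A (23 @ 178); take E (11 @ 69); take 32/38 of B → 160.00. Capacity used 90/90.
Total value = 814.00

814.00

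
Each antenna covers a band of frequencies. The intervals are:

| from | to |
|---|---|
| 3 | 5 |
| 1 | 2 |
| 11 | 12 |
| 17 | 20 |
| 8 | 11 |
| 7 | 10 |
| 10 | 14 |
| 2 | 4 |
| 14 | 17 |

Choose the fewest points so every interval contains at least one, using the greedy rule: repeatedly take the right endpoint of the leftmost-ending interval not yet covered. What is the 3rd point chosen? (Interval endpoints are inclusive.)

10

Process intervals by earliest right end; each time one isn't hit yet, stab at its right endpoint.
By right end: [1,2]  [2,4]  [3,5]  [7,10]  [8,11]  [11,12]  [10,14]  [14,17]  [17,20]
[1,2] uncovered → point at 2; [3,5] uncovered → point at 5; [7,10] uncovered → point at 10; [11,12] uncovered → point at 12; [14,17] uncovered → point at 17.
Points: 2, 5, 10, 12, 17 (5 total).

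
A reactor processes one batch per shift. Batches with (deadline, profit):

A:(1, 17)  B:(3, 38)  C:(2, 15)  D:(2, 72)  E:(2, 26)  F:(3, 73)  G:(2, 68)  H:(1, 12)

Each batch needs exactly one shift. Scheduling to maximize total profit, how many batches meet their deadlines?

3

Sort by profit descending; place each in the latest free slot ≤ its deadline.
Profit order: F=73 D=72 G=68 B=38 E=26 A=17 C=15 H=12
Assign: F→slot 3, D→slot 2, G→slot 1, B skipped, E skipped, A skipped, C skipped, H skipped.
Slots: [1:G] [2:D] [3:F]
3 of 8 scheduled.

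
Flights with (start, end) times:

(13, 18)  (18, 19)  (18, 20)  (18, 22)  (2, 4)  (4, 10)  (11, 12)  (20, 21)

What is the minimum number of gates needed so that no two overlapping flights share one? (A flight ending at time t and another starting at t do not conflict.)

Count concurrent intervals with a sweep; the peak is the room count.
starts: [2, 4, 11, 13, 18, 18, 18, 20]
ends:   [4, 10, 12, 18, 19, 20, 21, 22]
s2→1 e4→0 s4→1 e10→0 s11→1 e12→0 s13→1 e18→0 s18→1 s18→2 s18→3  — peak 3.

3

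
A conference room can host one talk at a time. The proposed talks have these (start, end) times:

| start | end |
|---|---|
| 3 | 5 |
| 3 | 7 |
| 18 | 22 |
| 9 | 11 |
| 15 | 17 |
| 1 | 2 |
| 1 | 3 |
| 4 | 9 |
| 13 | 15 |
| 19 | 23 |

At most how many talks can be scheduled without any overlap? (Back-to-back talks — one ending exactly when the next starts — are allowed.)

6

By end time: (1,2), (1,3), (3,5), (3,7), (4,9), (9,11), (13,15), (15,17), (18,22), (19,23).
Pick (1,2); next start ≥ 2 → (3,5); next start ≥ 5 → (9,11); next start ≥ 11 → (13,15); next start ≥ 15 → (15,17); next start ≥ 17 → (18,22).
Selected 6 talks.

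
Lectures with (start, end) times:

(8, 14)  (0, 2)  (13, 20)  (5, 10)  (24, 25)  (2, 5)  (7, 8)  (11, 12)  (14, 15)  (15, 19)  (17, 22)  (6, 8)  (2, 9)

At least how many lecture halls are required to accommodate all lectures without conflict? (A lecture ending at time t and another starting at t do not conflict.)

Count concurrent intervals with a sweep; the peak is the room count.
Events (time:±→running): 0:+→1 2:-→0 2:+→1 2:+→2 5:-→1 5:+→2 6:+→3 7:+→4 … peak 4.

4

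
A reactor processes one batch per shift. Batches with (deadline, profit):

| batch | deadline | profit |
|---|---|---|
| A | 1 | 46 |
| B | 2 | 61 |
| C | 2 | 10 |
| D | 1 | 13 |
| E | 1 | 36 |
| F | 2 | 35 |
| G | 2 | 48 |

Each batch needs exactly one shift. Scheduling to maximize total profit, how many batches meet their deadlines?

By profit: B(d2,61), G(d2,48), A(d1,46), E(d1,36), F(d2,35), D(d1,13), C(d2,10)
B→slot 2; G→slot 1; A skipped; E skipped; F skipped; D skipped; C skipped.
2 of 7 scheduled.

2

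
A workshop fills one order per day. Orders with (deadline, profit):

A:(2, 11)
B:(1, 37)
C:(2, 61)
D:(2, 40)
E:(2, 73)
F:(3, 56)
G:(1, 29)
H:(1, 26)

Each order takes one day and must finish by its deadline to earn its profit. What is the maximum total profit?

Profit order: E=73 C=61 F=56 D=40 B=37 G=29 H=26 A=11
Assign: E→slot 2, C→slot 1, F→slot 3, D skipped, B skipped, G skipped, H skipped, A skipped.
Slots: [1:C] [2:E] [3:F]
Profit = 61 + 73 + 56 = 190

190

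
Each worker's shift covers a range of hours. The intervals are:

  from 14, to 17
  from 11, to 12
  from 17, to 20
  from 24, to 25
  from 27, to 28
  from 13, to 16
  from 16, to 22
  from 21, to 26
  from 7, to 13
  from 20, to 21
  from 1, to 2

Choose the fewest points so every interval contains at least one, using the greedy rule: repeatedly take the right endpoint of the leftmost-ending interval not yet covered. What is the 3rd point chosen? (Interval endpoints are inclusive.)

Sort by right endpoint; whenever an interval is uncovered, place a point at its right end.
By right end: [1,2]  [11,12]  [7,13]  [13,16]  [14,17]  [17,20]  [20,21]  [16,22]  [24,25]  [21,26]  [27,28]
[1,2] uncovered → point at 2; [11,12] uncovered → point at 12; [13,16] uncovered → point at 16; [17,20] uncovered → point at 20; [24,25] uncovered → point at 25; [27,28] uncovered → point at 28.
Points: 2, 12, 16, 20, 25, 28 (6 total).

16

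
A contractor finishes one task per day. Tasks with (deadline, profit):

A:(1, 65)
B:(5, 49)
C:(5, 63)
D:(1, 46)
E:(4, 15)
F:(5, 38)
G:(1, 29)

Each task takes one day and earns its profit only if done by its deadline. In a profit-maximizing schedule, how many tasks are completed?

By profit: A(d1,65), C(d5,63), B(d5,49), D(d1,46), F(d5,38), G(d1,29), E(d4,15)
A→slot 1; C→slot 5; B→slot 4; D skipped; F→slot 3; G skipped; E→slot 2.
5 of 7 scheduled.

5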